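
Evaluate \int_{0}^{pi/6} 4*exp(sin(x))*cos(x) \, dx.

Let u = sin(x), so du = cos(x) dx. When x = 0, u = 0; when x = pi/6, u = 1/2.
The integral becomes 4·∫ exp(u) du from 0 to 1/2, with antiderivative 4*exp(u).
Back in x: F(x) = 4*exp(sin(x)).
Then F(pi/6) - F(0) = (4*exp(1/2)) - (4) = -4 + 4*exp(1/2).

-4 + 4*exp(1/2)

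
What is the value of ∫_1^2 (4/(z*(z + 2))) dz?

Factor the denominator: z**2 + 2*z = (z + 2)z.
Partial fractions: 4/(z*(z + 2)) = -2/(z + 2) + 2/z.
An antiderivative is F(z) = 2*log(z) - 2*log(z + 2).
Then F(2) - F(1) = (-log(4)) - (-log(9)) = log(9/4).

log(9/4)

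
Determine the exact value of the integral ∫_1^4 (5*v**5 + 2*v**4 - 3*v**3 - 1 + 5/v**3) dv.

580767/160

By the power rule, an antiderivative is F(v) = 5*v**6/6 + 2*v**5/5 - 3*v**4/4 - v - 5/(2*v**2).
Then F(4) - F(1) = (1740853/480) - (-181/60) = 580767/160.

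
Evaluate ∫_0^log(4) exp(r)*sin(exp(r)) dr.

cos(1) - cos(4)

Let u = exp(r), so du = exp(r) dr. When r = 0, u = 1; when r = log(4), u = 4.
The integral becomes ∫ sin(u) du from 1 to 4, with antiderivative -cos(u).
Back in r: F(r) = -cos(exp(r)).
Then F(log(4)) - F(0) = (-cos(4)) - (-cos(1)) = cos(1) - cos(4).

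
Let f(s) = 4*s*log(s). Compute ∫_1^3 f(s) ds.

Integrate by parts once (u = ln s, dv = 4*s ds).
An antiderivative is F(s) = s**2*(2*log(s) - 1).
Then F(3) - F(1) = (-9 + 18*log(3)) - (-1) = -8 + 18*log(3).

-8 + 18*log(3)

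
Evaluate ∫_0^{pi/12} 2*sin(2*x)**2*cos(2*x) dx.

Let u = sin(2*x), so du = 2*cos(2*x) dx. When x = 0, u = 0; when x = pi/12, u = 1/2.
The integral becomes ∫ u**2 du from 0 to 1/2, with antiderivative u**3/3.
Back in x: F(x) = sin(2*x)**3/3.
Then F(pi/12) - F(0) = (1/24) - (0) = 1/24.

1/24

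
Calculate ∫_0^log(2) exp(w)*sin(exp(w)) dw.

Let u = exp(w), so du = exp(w) dw. When w = 0, u = 1; when w = log(2), u = 2.
The integral becomes ∫ sin(u) du from 1 to 2, with antiderivative -cos(u).
Back in w: F(w) = -cos(exp(w)).
Then F(log(2)) - F(0) = (-cos(2)) - (-cos(1)) = -cos(2) + cos(1).

-cos(2) + cos(1)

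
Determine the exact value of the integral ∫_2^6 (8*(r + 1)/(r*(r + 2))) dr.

Factor the denominator: r**2 + 2*r = (r + 2)r.
Partial fractions: 8*(r + 1)/(r*(r + 2)) = 4/(r + 2) + 4/r.
An antiderivative is F(r) = 4*log(r) + 4*log(r + 2).
Then F(6) - F(2) = (4*log(3) + 16*log(2)) - (12*log(2)) = 4*log(2) + 4*log(3).

4*log(2) + 4*log(3)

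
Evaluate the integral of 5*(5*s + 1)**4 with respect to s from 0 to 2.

Let u = 5*s + 1, so du = 5 ds. When s = 0, u = 1; when s = 2, u = 11.
The integral becomes ∫ u**4 du from 1 to 11, with antiderivative u**5/5.
Back in s: F(s) = (5*s + 1)**5/5.
Then F(2) - F(0) = (161051/5) - (1/5) = 32210.

32210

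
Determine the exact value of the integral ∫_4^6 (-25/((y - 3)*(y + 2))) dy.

Factor the denominator: y**2 - y - 6 = (y + 2)(y - 3).
Partial fractions: -25/((y - 3)*(y + 2)) = 5/(y + 2) - 5/(y - 3).
An antiderivative is F(y) = -5*log(y - 3) + 5*log(y + 2).
Then F(6) - F(4) = (-5*log(3) + 15*log(2)) - (5*log(2) + 5*log(3)) = -10*log(3) + 10*log(2).

-10*log(3) + 10*log(2)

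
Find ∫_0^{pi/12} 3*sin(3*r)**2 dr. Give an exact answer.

-1/4 + pi/8

Use the identity sin^2(3*r) = (1 - cos(6*r))/2.
An antiderivative is F(r) = 3*r/2 - sin(6*r)/4.
Then F(pi/12) - F(0) = (-1/4 + pi/8) - (0) = -1/4 + pi/8.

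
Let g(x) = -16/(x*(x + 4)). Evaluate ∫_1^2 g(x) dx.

-4*log(5) + 4*log(3)

Factor the denominator: x**2 + 4*x = (x + 4)x.
Partial fractions: -16/(x*(x + 4)) = 4/(x + 4) - 4/x.
An antiderivative is F(x) = -4*log(x) + 4*log(x + 4).
Then F(2) - F(1) = (log(81)) - (4*log(5)) = -4*log(5) + 4*log(3).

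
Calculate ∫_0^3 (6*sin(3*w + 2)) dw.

2*cos(2) - 2*cos(11)

Let u = 3*w + 2, so du = 3 dw. When w = 0, u = 2; when w = 3, u = 11.
The integral becomes 2·∫ sin(u) du from 2 to 11, with antiderivative -2*cos(u).
Back in w: F(w) = -2*cos(3*w + 2).
Then F(3) - F(0) = (-2*cos(11)) - (-2*cos(2)) = 2*cos(2) - 2*cos(11).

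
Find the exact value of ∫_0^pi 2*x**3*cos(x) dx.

24 - 6*pi**2

Integrate by parts 3 times (u = x^3, dv = 2*cos(x) dx).
An antiderivative is F(x) = 2*x**3*sin(x) + 6*x**2*cos(x) - 12*x*sin(x) - 12*cos(x).
Then F(pi) - F(0) = (12 - 6*pi**2) - (-12) = 24 - 6*pi**2.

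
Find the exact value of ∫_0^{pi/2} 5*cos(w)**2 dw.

Use the identity cos^2(w) = (1 + cos(2*w))/2.
An antiderivative is F(w) = 5*w/2 + 5*sin(2*w)/4.
Then F(pi/2) - F(0) = (5*pi/4) - (0) = 5*pi/4.

5*pi/4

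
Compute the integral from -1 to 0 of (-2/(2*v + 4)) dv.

An antiderivative is F(v) = -log(2*v + 4).
Then F(0) - F(-1) = (-log(4)) - (-log(2)) = -log(2).

-log(2)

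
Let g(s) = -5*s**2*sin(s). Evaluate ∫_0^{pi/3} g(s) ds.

-5*sqrt(3)*pi/3 + 5*pi**2/18 + 5

Integrate by parts twice (u = s^2, dv = -5*sin(s) ds).
An antiderivative is F(s) = 5*s**2*cos(s) - 10*s*sin(s) - 10*cos(s).
Then F(pi/3) - F(0) = (-5*sqrt(3)*pi/3 - 5 + 5*pi**2/18) - (-10) = -5*sqrt(3)*pi/3 + 5*pi**2/18 + 5.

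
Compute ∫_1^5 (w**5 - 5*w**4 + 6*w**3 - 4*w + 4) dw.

384

By the power rule, an antiderivative is F(w) = w**6/6 - w**5 + 3*w**4/2 - 2*w**2 + 4*w.
Then F(5) - F(1) = (1160/3) - (8/3) = 384.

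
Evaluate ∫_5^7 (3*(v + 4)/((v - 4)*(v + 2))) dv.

log(63)

Factor the denominator: v**2 - 2*v - 8 = (v + 2)(v - 4).
Partial fractions: 3*(v + 4)/((v - 4)*(v + 2)) = -1/(v + 2) + 4/(v - 4).
An antiderivative is F(v) = 4*log(v - 4) - log(v + 2).
Then F(7) - F(5) = (log(9)) - (-log(7)) = log(63).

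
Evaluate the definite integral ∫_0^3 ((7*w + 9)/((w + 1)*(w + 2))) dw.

-log(2) + 5*log(5)

Factor the denominator: w**2 + 3*w + 2 = (w + 2)(w + 1).
Partial fractions: (7*w + 9)/((w + 1)*(w + 2)) = 5/(w + 2) + 2/(w + 1).
An antiderivative is F(w) = 2*log(w + 1) + 5*log(w + 2).
Then F(3) - F(0) = (4*log(2) + 5*log(5)) - (log(32)) = -log(2) + 5*log(5).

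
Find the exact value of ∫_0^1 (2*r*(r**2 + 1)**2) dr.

7/3

Let u = r**2 + 1, so du = 2*r dr. When r = 0, u = 1; when r = 1, u = 2.
The integral becomes ∫ u**2 du from 1 to 2, with antiderivative u**3/3.
Back in r: F(r) = (r**2 + 1)**3/3.
Then F(1) - F(0) = (8/3) - (1/3) = 7/3.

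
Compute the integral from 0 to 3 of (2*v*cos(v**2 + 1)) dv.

-sin(1) + sin(10)

Let u = v**2 + 1, so du = 2*v dv. When v = 0, u = 1; when v = 3, u = 10.
The integral becomes ∫ cos(u) du from 1 to 10, with antiderivative sin(u).
Back in v: F(v) = sin(v**2 + 1).
Then F(3) - F(0) = (sin(10)) - (sin(1)) = -sin(1) + sin(10).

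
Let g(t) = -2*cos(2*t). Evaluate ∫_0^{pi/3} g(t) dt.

An antiderivative is F(t) = -sin(2*t).
Then F(pi/3) - F(0) = (-sqrt(3)/2) - (0) = -sqrt(3)/2.

-sqrt(3)/2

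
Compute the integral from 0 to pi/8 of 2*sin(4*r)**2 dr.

Use the identity sin^2(4*r) = (1 - cos(8*r))/2.
An antiderivative is F(r) = r - sin(8*r)/8.
Then F(pi/8) - F(0) = (pi/8) - (0) = pi/8.

pi/8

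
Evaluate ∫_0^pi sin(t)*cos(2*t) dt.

Use the identity sin(t)cos(2*t) = [sin(3*t) + sin(-t)]/2.
An antiderivative is F(t) = cos(t)/2 - cos(3*t)/6.
Then F(pi) - F(0) = (-1/3) - (1/3) = -2/3.

-2/3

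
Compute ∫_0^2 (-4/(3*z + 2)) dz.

-8*log(2)/3

An antiderivative is F(z) = -4*log(3*z + 2)/3.
Then F(2) - F(0) = (-log(16)) - (-4*log(2)/3) = -8*log(2)/3.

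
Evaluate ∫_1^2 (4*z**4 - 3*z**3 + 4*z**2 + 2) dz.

By the power rule, an antiderivative is F(z) = 4*z**5/5 - 3*z**4/4 + 4*z**3/3 + 2*z.
Then F(2) - F(1) = (424/15) - (203/60) = 1493/60.

1493/60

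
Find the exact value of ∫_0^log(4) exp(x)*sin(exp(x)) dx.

Let u = exp(x), so du = exp(x) dx. When x = 0, u = 1; when x = log(4), u = 4.
The integral becomes ∫ sin(u) du from 1 to 4, with antiderivative -cos(u).
Back in x: F(x) = -cos(exp(x)).
Then F(log(4)) - F(0) = (-cos(4)) - (-cos(1)) = cos(1) - cos(4).

cos(1) - cos(4)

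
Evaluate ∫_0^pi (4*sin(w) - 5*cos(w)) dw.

An antiderivative is F(w) = -5*sin(w) - 4*cos(w).
Then F(pi) - F(0) = (4) - (-4) = 8.

8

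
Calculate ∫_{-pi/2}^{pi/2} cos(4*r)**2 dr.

Use the identity cos^2(4*r) = (1 + cos(8*r))/2.
An antiderivative is F(r) = r/2 + sin(8*r)/16.
Then F(pi/2) - F(-pi/2) = (pi/4) - (-pi/4) = pi/2.

pi/2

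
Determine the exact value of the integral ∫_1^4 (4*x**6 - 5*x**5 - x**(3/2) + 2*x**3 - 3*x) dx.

422927/70

By the power rule, an antiderivative is F(x) = 4*x**7/7 - 5*x**6/6 - 2*x**(5/2)/5 + x**4/2 - 3*x**2/2.
Then F(4) - F(1) = (634216/105) - (-349/210) = 422927/70.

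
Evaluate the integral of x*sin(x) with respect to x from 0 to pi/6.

-sqrt(3)*pi/12 + 1/2

Integrate by parts once (u = x, dv = sin(x) dx).
An antiderivative is F(x) = -x*cos(x) + sin(x).
Then F(pi/6) - F(0) = (-sqrt(3)*pi/12 + 1/2) - (0) = -sqrt(3)*pi/12 + 1/2.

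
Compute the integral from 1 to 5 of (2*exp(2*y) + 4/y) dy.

An antiderivative is F(y) = exp(2*y) + 4*log(y).
Then F(5) - F(1) = (4*log(5) + exp(10)) - (exp(2)) = -exp(2) + 4*log(5) + exp(10).

-exp(2) + 4*log(5) + exp(10)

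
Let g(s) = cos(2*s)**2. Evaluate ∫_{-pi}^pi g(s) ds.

Use the identity cos^2(2*s) = (1 + cos(4*s))/2.
An antiderivative is F(s) = s/2 + sin(4*s)/8.
Then F(pi) - F(-pi) = (pi/2) - (-pi/2) = pi.

pi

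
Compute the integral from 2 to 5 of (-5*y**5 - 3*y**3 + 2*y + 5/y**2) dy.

By the power rule, an antiderivative is F(y) = -5*y**6/6 - 3*y**4/4 + y**2 - 5/y.
Then F(5) - F(2) = (-161587/12) - (-383/6) = -53607/4.

-53607/4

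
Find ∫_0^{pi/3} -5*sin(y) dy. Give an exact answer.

-5/2

An antiderivative is F(y) = 5*cos(y).
Then F(pi/3) - F(0) = (5/2) - (5) = -5/2.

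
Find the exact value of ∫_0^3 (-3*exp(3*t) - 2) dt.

An antiderivative is F(t) = -exp(3*t) - 2*t.
Then F(3) - F(0) = (-exp(9) - 6) - (-1) = -exp(9) - 5.

-exp(9) - 5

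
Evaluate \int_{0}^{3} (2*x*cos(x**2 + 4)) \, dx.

Let u = x**2 + 4, so du = 2*x dx. When x = 0, u = 4; when x = 3, u = 13.
The integral becomes ∫ cos(u) du from 4 to 13, with antiderivative sin(u).
Back in x: F(x) = sin(x**2 + 4).
Then F(3) - F(0) = (sin(13)) - (sin(4)) = sin(13) - sin(4).

sin(13) - sin(4)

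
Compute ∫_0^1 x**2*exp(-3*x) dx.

2/27 - 17*exp(-3)/27

Integrate by parts twice (u = x^2, dv = exp(-3*x) dx).
An antiderivative is F(x) = (-9*x**2 - 6*x - 2)*exp(-3*x)/27.
Then F(1) - F(0) = (-17*exp(-3)/27) - (-2/27) = 2/27 - 17*exp(-3)/27.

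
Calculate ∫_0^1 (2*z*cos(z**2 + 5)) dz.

Let u = z**2 + 5, so du = 2*z dz. When z = 0, u = 5; when z = 1, u = 6.
The integral becomes ∫ cos(u) du from 5 to 6, with antiderivative sin(u).
Back in z: F(z) = sin(z**2 + 5).
Then F(1) - F(0) = (sin(6)) - (sin(5)) = sin(6) - sin(5).

sin(6) - sin(5)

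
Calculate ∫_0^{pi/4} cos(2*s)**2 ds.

Use the identity cos^2(2*s) = (1 + cos(4*s))/2.
An antiderivative is F(s) = s/2 + sin(4*s)/8.
Then F(pi/4) - F(0) = (pi/8) - (0) = pi/8.

pi/8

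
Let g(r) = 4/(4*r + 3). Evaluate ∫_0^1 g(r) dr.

An antiderivative is F(r) = log(4*r + 3).
Then F(1) - F(0) = (log(7)) - (log(3)) = log(7/3).

log(7/3)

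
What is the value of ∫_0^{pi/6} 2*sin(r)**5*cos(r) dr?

Let u = sin(r), so du = cos(r) dr. When r = 0, u = 0; when r = pi/6, u = 1/2.
The integral becomes 2·∫ u**5 du from 0 to 1/2, with antiderivative u**6/3.
Back in r: F(r) = sin(r)**6/3.
Then F(pi/6) - F(0) = (1/192) - (0) = 1/192.

1/192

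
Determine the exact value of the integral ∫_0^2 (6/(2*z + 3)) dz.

Let u = 2*z + 3, so du = 2 dz. When z = 0, u = 3; when z = 2, u = 7.
The integral becomes 3·∫ 1/u du from 3 to 7, with antiderivative 3*log(u).
Back in z: F(z) = 3*log(2*z + 3).
Then F(2) - F(0) = (3*log(7)) - (log(27)) = -3*log(3) + 3*log(7).

-3*log(3) + 3*log(7)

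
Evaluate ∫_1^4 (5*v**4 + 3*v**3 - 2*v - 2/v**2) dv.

4791/4

By the power rule, an antiderivative is F(v) = v**5 + 3*v**4/4 - v**2 + 2/v.
Then F(4) - F(1) = (2401/2) - (11/4) = 4791/4.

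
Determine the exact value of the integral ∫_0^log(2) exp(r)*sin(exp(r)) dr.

-cos(2) + cos(1)

Let u = exp(r), so du = exp(r) dr. When r = 0, u = 1; when r = log(2), u = 2.
The integral becomes ∫ sin(u) du from 1 to 2, with antiderivative -cos(u).
Back in r: F(r) = -cos(exp(r)).
Then F(log(2)) - F(0) = (-cos(2)) - (-cos(1)) = -cos(2) + cos(1).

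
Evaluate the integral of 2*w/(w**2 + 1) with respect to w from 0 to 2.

log(5)

Let u = w**2 + 1, so du = 2*w dw. When w = 0, u = 1; when w = 2, u = 5.
The integral becomes ∫ 1/u du from 1 to 5, with antiderivative log(u).
Back in w: F(w) = log(w**2 + 1).
Then F(2) - F(0) = (log(5)) - (0) = log(5).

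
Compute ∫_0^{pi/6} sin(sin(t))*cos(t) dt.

Let u = sin(t), so du = cos(t) dt. When t = 0, u = 0; when t = pi/6, u = 1/2.
The integral becomes ∫ sin(u) du from 0 to 1/2, with antiderivative -cos(u).
Back in t: F(t) = -cos(sin(t)).
Then F(pi/6) - F(0) = (-cos(1/2)) - (-1) = 1 - cos(1/2).

1 - cos(1/2)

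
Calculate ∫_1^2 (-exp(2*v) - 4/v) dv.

An antiderivative is F(v) = -exp(2*v)/2 - 4*log(v).
Then F(2) - F(1) = (-exp(4)/2 - log(16)) - (-exp(2)/2) = -exp(4)/2 - log(16) + exp(2)/2.

-exp(4)/2 - log(16) + exp(2)/2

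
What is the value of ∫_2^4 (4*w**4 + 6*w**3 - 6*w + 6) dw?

5648/5

By the power rule, an antiderivative is F(w) = 4*w**5/5 + 3*w**4/2 - 3*w**2 + 6*w.
Then F(4) - F(2) = (5896/5) - (248/5) = 5648/5.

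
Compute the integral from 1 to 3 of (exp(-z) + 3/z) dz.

An antiderivative is F(z) = 3*log(z) - exp(-z).
Then F(3) - F(1) = (-exp(-3) + 3*log(3)) - (-exp(-1)) = -exp(-3) + exp(-1) + 3*log(3).

-exp(-3) + exp(-1) + 3*log(3)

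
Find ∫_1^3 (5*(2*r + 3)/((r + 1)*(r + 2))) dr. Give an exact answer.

Factor the denominator: r**2 + 3*r + 2 = (r + 2)(r + 1).
Partial fractions: 5*(2*r + 3)/((r + 1)*(r + 2)) = 5/(r + 2) + 5/(r + 1).
An antiderivative is F(r) = 5*log(r + 1) + 5*log(r + 2).
Then F(3) - F(1) = (10*log(2) + 5*log(5)) - (5*log(2) + 5*log(3)) = -5*log(3) + 5*log(2) + 5*log(5).

-5*log(3) + 5*log(2) + 5*log(5)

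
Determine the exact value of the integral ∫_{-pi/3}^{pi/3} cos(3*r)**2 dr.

Use the identity cos^2(3*r) = (1 + cos(6*r))/2.
An antiderivative is F(r) = r/2 + sin(6*r)/12.
Then F(pi/3) - F(-pi/3) = (pi/6) - (-pi/6) = pi/3.

pi/3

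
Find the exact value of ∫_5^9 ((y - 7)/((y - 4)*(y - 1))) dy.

log(4/5)

Factor the denominator: y**2 - 5*y + 4 = (y - 1)(y - 4).
Partial fractions: (y - 7)/((y - 4)*(y - 1)) = 2/(y - 1) - 1/(y - 4).
An antiderivative is F(y) = -log(y - 4) + 2*log(y - 1).
Then F(9) - F(5) = (log(64/5)) - (log(16)) = log(4/5).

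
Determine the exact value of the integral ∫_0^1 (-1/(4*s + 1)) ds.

-log(5)/4

An antiderivative is F(s) = -log(4*s + 1)/4.
Then F(1) - F(0) = (-log(5)/4) - (0) = -log(5)/4.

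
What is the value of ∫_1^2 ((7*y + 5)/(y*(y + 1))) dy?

log(72)

Factor the denominator: y**2 + y = (y + 1)y.
Partial fractions: (7*y + 5)/(y*(y + 1)) = 2/(y + 1) + 5/y.
An antiderivative is F(y) = 5*log(y) + 2*log(y + 1).
Then F(2) - F(1) = (2*log(3) + 5*log(2)) - (log(4)) = log(72).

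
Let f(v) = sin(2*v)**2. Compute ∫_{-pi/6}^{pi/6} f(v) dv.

-sqrt(3)/8 + pi/6

Use the identity sin^2(2*v) = (1 - cos(4*v))/2.
An antiderivative is F(v) = v/2 - sin(4*v)/8.
Then F(pi/6) - F(-pi/6) = (-sqrt(3)/16 + pi/12) - (-pi/12 + sqrt(3)/16) = -sqrt(3)/8 + pi/6.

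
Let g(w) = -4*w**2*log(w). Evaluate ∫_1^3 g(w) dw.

104/9 - 36*log(3)

Integrate by parts once (u = ln w, dv = -4*w**2 dw).
An antiderivative is F(w) = -4*w**3*(3*log(w) - 1)/9.
Then F(3) - F(1) = (12 - 36*log(3)) - (4/9) = 104/9 - 36*log(3).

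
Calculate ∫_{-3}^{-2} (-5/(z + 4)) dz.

-log(32)

An antiderivative is F(z) = -5*log(z + 4).
Then F(-2) - F(-3) = (-log(32)) - (0) = -log(32).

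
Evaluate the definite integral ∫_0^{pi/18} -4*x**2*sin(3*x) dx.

Integrate by parts twice (u = x^2, dv = -4*sin(3*x) dx).
An antiderivative is F(x) = 4*x**2*cos(3*x)/3 - 8*x*sin(3*x)/9 - 8*cos(3*x)/27.
Then F(pi/18) - F(0) = (-4*sqrt(3)/27 - 2*pi/81 + sqrt(3)*pi**2/486) - (-8/27) = -4*sqrt(3)/27 - 2*pi/81 + sqrt(3)*pi**2/486 + 8/27.

-4*sqrt(3)/27 - 2*pi/81 + sqrt(3)*pi**2/486 + 8/27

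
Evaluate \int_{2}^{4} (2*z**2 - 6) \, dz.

By the power rule, an antiderivative is F(z) = 2*z**3/3 - 6*z.
Then F(4) - F(2) = (56/3) - (-20/3) = 76/3.

76/3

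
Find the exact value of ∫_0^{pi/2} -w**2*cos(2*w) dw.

pi/4

Integrate by parts twice (u = w^2, dv = -cos(2*w) dw).
An antiderivative is F(w) = -w**2*sin(2*w)/2 - w*cos(2*w)/2 + sin(2*w)/4.
Then F(pi/2) - F(0) = (pi/4) - (0) = pi/4.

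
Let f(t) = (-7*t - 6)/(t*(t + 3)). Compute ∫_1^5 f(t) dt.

Factor the denominator: t**2 + 3*t = (t + 3)t.
Partial fractions: (-7*t - 6)/(t*(t + 3)) = -5/(t + 3) - 2/t.
An antiderivative is F(t) = -2*log(t) - 5*log(t + 3).
Then F(5) - F(1) = (-15*log(2) - 2*log(5)) - (-10*log(2)) = -5*log(2) - 2*log(5).

-5*log(2) - 2*log(5)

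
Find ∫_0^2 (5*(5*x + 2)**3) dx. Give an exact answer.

5180

Let u = 5*x + 2, so du = 5 dx. When x = 0, u = 2; when x = 2, u = 12.
The integral becomes ∫ u**3 du from 2 to 12, with antiderivative u**4/4.
Back in x: F(x) = (5*x + 2)**4/4.
Then F(2) - F(0) = (5184) - (4) = 5180.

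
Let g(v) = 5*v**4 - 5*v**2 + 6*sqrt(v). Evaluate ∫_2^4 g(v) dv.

2792/3 - 8*sqrt(2)

By the power rule, an antiderivative is F(v) = v**5 + 4*v**(3/2) - 5*v**3/3.
Then F(4) - F(2) = (2848/3) - (8*sqrt(2) + 56/3) = 2792/3 - 8*sqrt(2).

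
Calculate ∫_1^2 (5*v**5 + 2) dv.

109/2

By the power rule, an antiderivative is F(v) = 5*v**6/6 + 2*v.
Then F(2) - F(1) = (172/3) - (17/6) = 109/2.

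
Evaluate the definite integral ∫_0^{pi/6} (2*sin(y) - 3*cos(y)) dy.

An antiderivative is F(y) = -3*sin(y) - 2*cos(y).
Then F(pi/6) - F(0) = (-sqrt(3) - 3/2) - (-2) = 1/2 - sqrt(3).

1/2 - sqrt(3)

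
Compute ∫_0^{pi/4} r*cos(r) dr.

Integrate by parts once (u = r, dv = cos(r) dr).
An antiderivative is F(r) = r*sin(r) + cos(r).
Then F(pi/4) - F(0) = (sqrt(2)*(pi + 4)/8) - (1) = -1 + sqrt(2)*pi/8 + sqrt(2)/2.

-1 + sqrt(2)*pi/8 + sqrt(2)/2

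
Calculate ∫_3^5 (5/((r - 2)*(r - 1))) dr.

-5*log(2) + 5*log(3)

Factor the denominator: r**2 - 3*r + 2 = (r - 1)(r - 2).
Partial fractions: 5/((r - 2)*(r - 1)) = -5/(r - 1) + 5/(r - 2).
An antiderivative is F(r) = 5*log(r - 2) - 5*log(r - 1).
Then F(5) - F(3) = (-10*log(2) + 5*log(3)) - (-log(32)) = -5*log(2) + 5*log(3).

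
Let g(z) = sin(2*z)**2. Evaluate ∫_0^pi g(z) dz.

pi/2

Use the identity sin^2(2*z) = (1 - cos(4*z))/2.
An antiderivative is F(z) = z/2 - sin(4*z)/8.
Then F(pi) - F(0) = (pi/2) - (0) = pi/2.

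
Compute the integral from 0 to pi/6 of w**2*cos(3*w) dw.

Integrate by parts twice (u = w^2, dv = cos(3*w) dw).
An antiderivative is F(w) = w**2*sin(3*w)/3 + 2*w*cos(3*w)/9 - 2*sin(3*w)/27.
Then F(pi/6) - F(0) = (-2/27 + pi**2/108) - (0) = -2/27 + pi**2/108.

-2/27 + pi**2/108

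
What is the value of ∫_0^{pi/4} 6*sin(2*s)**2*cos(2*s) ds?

Let u = sin(2*s), so du = 2*cos(2*s) ds. When s = 0, u = 0; when s = pi/4, u = 1.
The integral becomes 3·∫ u**2 du from 0 to 1, with antiderivative u**3.
Back in s: F(s) = sin(2*s)**3.
Then F(pi/4) - F(0) = (1) - (0) = 1.

1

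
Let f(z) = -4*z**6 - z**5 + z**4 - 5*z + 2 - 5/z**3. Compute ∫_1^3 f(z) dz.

By the power rule, an antiderivative is F(z) = -4*z**7/7 - z**6/6 + z**5/5 - 5*z**2/2 + 2*z + 5/(2*z**2).
Then F(3) - F(1) = (-843467/630) - (307/210) = -422194/315.

-422194/315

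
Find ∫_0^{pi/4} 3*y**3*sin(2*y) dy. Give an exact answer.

-9/8 + 9*pi**2/64

Integrate by parts 3 times (u = y^3, dv = 3*sin(2*y) dy).
An antiderivative is F(y) = -3*y**3*cos(2*y)/2 + 9*y**2*sin(2*y)/4 + 9*y*cos(2*y)/4 - 9*sin(2*y)/8.
Then F(pi/4) - F(0) = (-9/8 + 9*pi**2/64) - (0) = -9/8 + 9*pi**2/64.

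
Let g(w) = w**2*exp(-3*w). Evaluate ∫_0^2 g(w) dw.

2/27 - 50*exp(-6)/27

Integrate by parts twice (u = w^2, dv = exp(-3*w) dw).
An antiderivative is F(w) = (-9*w**2 - 6*w - 2)*exp(-3*w)/27.
Then F(2) - F(0) = (-50*exp(-6)/27) - (-2/27) = 2/27 - 50*exp(-6)/27.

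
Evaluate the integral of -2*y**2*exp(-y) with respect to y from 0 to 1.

-4 + 10*exp(-1)

Integrate by parts twice (u = y^2, dv = -2*exp(-y) dy).
An antiderivative is F(y) = (2*y**2 + 4*y + 4)*exp(-y).
Then F(1) - F(0) = (10*exp(-1)) - (4) = -4 + 10*exp(-1).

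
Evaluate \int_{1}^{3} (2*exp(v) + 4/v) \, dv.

-2*exp(1) + 4*log(3) + 2*exp(3)

An antiderivative is F(v) = 2*exp(v) + 4*log(v).
Then F(3) - F(1) = (log(81) + 2*exp(3)) - (2*exp(1)) = -2*exp(1) + 4*log(3) + 2*exp(3).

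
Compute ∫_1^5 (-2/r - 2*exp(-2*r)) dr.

-2*log(5) - exp(-2) + exp(-10)

An antiderivative is F(r) = -2*log(r) + exp(-2*r).
Then F(5) - F(1) = (-2*log(5) + exp(-10)) - (exp(-2)) = -2*log(5) - exp(-2) + exp(-10).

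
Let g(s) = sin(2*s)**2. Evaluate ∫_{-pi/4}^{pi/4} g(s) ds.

pi/4

Use the identity sin^2(2*s) = (1 - cos(4*s))/2.
An antiderivative is F(s) = s/2 - sin(4*s)/8.
Then F(pi/4) - F(-pi/4) = (pi/8) - (-pi/8) = pi/4.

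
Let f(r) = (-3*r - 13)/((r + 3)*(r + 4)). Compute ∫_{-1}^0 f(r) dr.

Factor the denominator: r**2 + 7*r + 12 = (r + 4)(r + 3).
Partial fractions: (-3*r - 13)/((r + 3)*(r + 4)) = 1/(r + 4) - 4/(r + 3).
An antiderivative is F(r) = -4*log(r + 3) + log(r + 4).
Then F(0) - F(-1) = (log(4/81)) - (log(3/16)) = -5*log(3) + 6*log(2).

-5*log(3) + 6*log(2)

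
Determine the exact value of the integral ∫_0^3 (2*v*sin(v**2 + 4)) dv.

Let u = v**2 + 4, so du = 2*v dv. When v = 0, u = 4; when v = 3, u = 13.
The integral becomes ∫ sin(u) du from 4 to 13, with antiderivative -cos(u).
Back in v: F(v) = -cos(v**2 + 4).
Then F(3) - F(0) = (-cos(13)) - (-cos(4)) = -cos(13) + cos(4).

-cos(13) + cos(4)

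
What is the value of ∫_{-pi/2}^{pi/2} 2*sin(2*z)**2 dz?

Use the identity sin^2(2*z) = (1 - cos(4*z))/2.
An antiderivative is F(z) = z - sin(4*z)/4.
Then F(pi/2) - F(-pi/2) = (pi/2) - (-pi/2) = pi.

pi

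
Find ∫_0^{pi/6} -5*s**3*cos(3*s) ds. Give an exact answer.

-10/27 - 5*pi**3/648 + 5*pi/27

Integrate by parts 3 times (u = s^3, dv = -5*cos(3*s) ds).
An antiderivative is F(s) = -5*s**3*sin(3*s)/3 - 5*s**2*cos(3*s)/3 + 10*s*sin(3*s)/9 + 10*cos(3*s)/27.
Then F(pi/6) - F(0) = (5*pi*(24 - pi**2)/648) - (10/27) = -10/27 - 5*pi**3/648 + 5*pi/27.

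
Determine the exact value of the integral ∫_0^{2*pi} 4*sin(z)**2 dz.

4*pi

Use the identity sin^2(z) = (1 - cos(2*z))/2.
An antiderivative is F(z) = 2*z - sin(2*z).
Then F(2*pi) - F(0) = (4*pi) - (0) = 4*pi.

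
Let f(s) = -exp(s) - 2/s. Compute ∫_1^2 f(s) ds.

An antiderivative is F(s) = -exp(s) - 2*log(s).
Then F(2) - F(1) = (-exp(2) - log(4)) - (-exp(1)) = -exp(2) - log(4) + exp(1).

-exp(2) - log(4) + exp(1)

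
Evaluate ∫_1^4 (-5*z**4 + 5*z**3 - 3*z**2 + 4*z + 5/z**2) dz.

By the power rule, an antiderivative is F(z) = -z**5 + 5*z**4/4 - z**3 + 2*z**2 - 5/z.
Then F(4) - F(1) = (-2949/4) - (-15/4) = -1467/2.

-1467/2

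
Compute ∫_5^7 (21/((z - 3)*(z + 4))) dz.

-3*log(11) + 3*log(2) + 6*log(3)

Factor the denominator: z**2 + z - 12 = (z + 4)(z - 3).
Partial fractions: 21/((z - 3)*(z + 4)) = -3/(z + 4) + 3/(z - 3).
An antiderivative is F(z) = 3*log(z - 3) - 3*log(z + 4).
Then F(7) - F(5) = (-3*log(11) + 6*log(2)) - (-6*log(3) + 3*log(2)) = -3*log(11) + 3*log(2) + 6*log(3).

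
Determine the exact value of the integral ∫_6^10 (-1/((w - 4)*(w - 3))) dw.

Factor the denominator: w**2 - 7*w + 12 = (w - 3)(w - 4).
Partial fractions: -1/((w - 4)*(w - 3)) = 1/(w - 3) - 1/(w - 4).
An antiderivative is F(w) = -log(w - 4) + log(w - 3).
Then F(10) - F(6) = (log(7/6)) - (log(3/2)) = log(7/9).

log(7/9)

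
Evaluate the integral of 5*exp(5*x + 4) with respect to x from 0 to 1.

-exp(4) + exp(9)

Let u = 5*x + 4, so du = 5 dx. When x = 0, u = 4; when x = 1, u = 9.
The integral becomes ∫ exp(u) du from 4 to 9, with antiderivative exp(u).
Back in x: F(x) = exp(5*x + 4).
Then F(1) - F(0) = (exp(9)) - (exp(4)) = -exp(4) + exp(9).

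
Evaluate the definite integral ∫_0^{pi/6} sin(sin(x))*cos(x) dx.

Let u = sin(x), so du = cos(x) dx. When x = 0, u = 0; when x = pi/6, u = 1/2.
The integral becomes ∫ sin(u) du from 0 to 1/2, with antiderivative -cos(u).
Back in x: F(x) = -cos(sin(x)).
Then F(pi/6) - F(0) = (-cos(1/2)) - (-1) = 1 - cos(1/2).

1 - cos(1/2)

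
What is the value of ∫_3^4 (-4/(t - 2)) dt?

-log(16)

An antiderivative is F(t) = -4*log(t - 2).
Then F(4) - F(3) = (-log(16)) - (0) = -log(16).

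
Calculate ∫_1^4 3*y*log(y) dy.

Integrate by parts once (u = ln y, dv = 3*y dy).
An antiderivative is F(y) = 3*y**2*(2*log(y) - 1)/4.
Then F(4) - F(1) = (-12 + 48*log(2)) - (-3/4) = -45/4 + 48*log(2).

-45/4 + 48*log(2)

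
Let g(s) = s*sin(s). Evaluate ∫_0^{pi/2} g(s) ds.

Integrate by parts once (u = s, dv = sin(s) ds).
An antiderivative is F(s) = -s*cos(s) + sin(s).
Then F(pi/2) - F(0) = (1) - (0) = 1.

1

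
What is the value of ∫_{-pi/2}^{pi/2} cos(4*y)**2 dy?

pi/2

Use the identity cos^2(4*y) = (1 + cos(8*y))/2.
An antiderivative is F(y) = y/2 + sin(8*y)/16.
Then F(pi/2) - F(-pi/2) = (pi/4) - (-pi/4) = pi/2.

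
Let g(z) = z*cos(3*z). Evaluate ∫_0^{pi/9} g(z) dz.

-1/18 + sqrt(3)*pi/54

Integrate by parts once (u = z, dv = cos(3*z) dz).
An antiderivative is F(z) = z*sin(3*z)/3 + cos(3*z)/9.
Then F(pi/9) - F(0) = (1/18 + sqrt(3)*pi/54) - (1/9) = -1/18 + sqrt(3)*pi/54.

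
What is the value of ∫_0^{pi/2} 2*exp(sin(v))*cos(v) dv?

-2 + 2*E

Let u = sin(v), so du = cos(v) dv. When v = 0, u = 0; when v = pi/2, u = 1.
The integral becomes 2·∫ exp(u) du from 0 to 1, with antiderivative 2*exp(u).
Back in v: F(v) = 2*exp(sin(v)).
Then F(pi/2) - F(0) = (2*E) - (2) = -2 + 2*E.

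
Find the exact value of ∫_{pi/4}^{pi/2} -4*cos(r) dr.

-4 + 2*sqrt(2)

An antiderivative is F(r) = -4*sin(r).
Then F(pi/2) - F(pi/4) = (-4) - (-2*sqrt(2)) = -4 + 2*sqrt(2).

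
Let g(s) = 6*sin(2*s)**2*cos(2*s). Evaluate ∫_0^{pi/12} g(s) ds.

Let u = sin(2*s), so du = 2*cos(2*s) ds. When s = 0, u = 0; when s = pi/12, u = 1/2.
The integral becomes 3·∫ u**2 du from 0 to 1/2, with antiderivative u**3.
Back in s: F(s) = sin(2*s)**3.
Then F(pi/12) - F(0) = (1/8) - (0) = 1/8.

1/8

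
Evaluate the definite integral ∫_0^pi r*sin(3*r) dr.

pi/3

Integrate by parts once (u = r, dv = sin(3*r) dr).
An antiderivative is F(r) = -r*cos(3*r)/3 + sin(3*r)/9.
Then F(pi) - F(0) = (pi/3) - (0) = pi/3.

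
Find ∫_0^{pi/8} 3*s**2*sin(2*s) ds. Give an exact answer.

-3/4 - 3*sqrt(2)*pi**2/256 + 3*sqrt(2)*pi/32 + 3*sqrt(2)/8

Integrate by parts twice (u = s^2, dv = 3*sin(2*s) ds).
An antiderivative is F(s) = -3*s**2*cos(2*s)/2 + 3*s*sin(2*s)/2 + 3*cos(2*s)/4.
Then F(pi/8) - F(0) = (3*sqrt(2)*(-pi**2 + 8*pi + 32)/256) - (3/4) = -3/4 - 3*sqrt(2)*pi**2/256 + 3*sqrt(2)*pi/32 + 3*sqrt(2)/8.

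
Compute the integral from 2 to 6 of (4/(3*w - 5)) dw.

4*log(13)/3

An antiderivative is F(w) = 4*log(3*w - 5)/3.
Then F(6) - F(2) = (4*log(13)/3) - (0) = 4*log(13)/3.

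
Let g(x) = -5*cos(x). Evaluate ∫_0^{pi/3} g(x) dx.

-5*sqrt(3)/2

An antiderivative is F(x) = -5*sin(x).
Then F(pi/3) - F(0) = (-5*sqrt(3)/2) - (0) = -5*sqrt(3)/2.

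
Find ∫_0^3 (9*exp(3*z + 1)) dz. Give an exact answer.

Let u = 3*z + 1, so du = 3 dz. When z = 0, u = 1; when z = 3, u = 10.
The integral becomes 3·∫ exp(u) du from 1 to 10, with antiderivative 3*exp(u).
Back in z: F(z) = 3*exp(3*z + 1).
Then F(3) - F(0) = (3*exp(10)) - (3*exp(1)) = -3*exp(1)*(1 - exp(9)).

-3*exp(1)*(1 - exp(9))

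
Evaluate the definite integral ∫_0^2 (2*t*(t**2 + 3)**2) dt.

Let u = t**2 + 3, so du = 2*t dt. When t = 0, u = 3; when t = 2, u = 7.
The integral becomes ∫ u**2 du from 3 to 7, with antiderivative u**3/3.
Back in t: F(t) = (t**2 + 3)**3/3.
Then F(2) - F(0) = (343/3) - (9) = 316/3.

316/3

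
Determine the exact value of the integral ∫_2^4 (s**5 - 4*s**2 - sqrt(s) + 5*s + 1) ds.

4*sqrt(2)/3 + 624

By the power rule, an antiderivative is F(s) = s**6/6 - 2*s**(3/2)/3 - 4*s**3/3 + 5*s**2/2 + s.
Then F(4) - F(2) = (636) - (12 - 4*sqrt(2)/3) = 4*sqrt(2)/3 + 624.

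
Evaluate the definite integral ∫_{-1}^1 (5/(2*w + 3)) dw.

An antiderivative is F(w) = 5*log(2*w + 3)/2.
Then F(1) - F(-1) = (5*log(5)/2) - (0) = 5*log(5)/2.

5*log(5)/2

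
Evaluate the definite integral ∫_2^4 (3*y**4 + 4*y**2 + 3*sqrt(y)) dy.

By the power rule, an antiderivative is F(y) = 3*y**5/5 + 2*y**(3/2) + 4*y**3/3.
Then F(4) - F(2) = (10736/15) - (4*sqrt(2) + 448/15) = 10288/15 - 4*sqrt(2).

10288/15 - 4*sqrt(2)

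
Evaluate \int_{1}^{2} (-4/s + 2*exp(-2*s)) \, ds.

-4*log(2) - exp(-4) + exp(-2)

An antiderivative is F(s) = -4*log(s) - exp(-2*s).
Then F(2) - F(1) = (-4*log(2) - exp(-4)) - (-exp(-2)) = -4*log(2) - exp(-4) + exp(-2).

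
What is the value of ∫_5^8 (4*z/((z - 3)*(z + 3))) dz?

-8*log(2) + 2*log(5) + 2*log(11)

Factor the denominator: z**2 - 9 = (z + 3)(z - 3).
Partial fractions: 4*z/((z - 3)*(z + 3)) = 2/(z + 3) + 2/(z - 3).
An antiderivative is F(z) = 2*log(z - 3) + 2*log(z + 3).
Then F(8) - F(5) = (2*log(5) + 2*log(11)) - (8*log(2)) = -8*log(2) + 2*log(5) + 2*log(11).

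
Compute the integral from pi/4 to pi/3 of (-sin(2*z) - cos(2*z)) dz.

1/4 - sqrt(3)/4

An antiderivative is F(z) = -sin(2*z)/2 + cos(2*z)/2.
Then F(pi/3) - F(pi/4) = (-sqrt(3)/4 - 1/4) - (-1/2) = 1/4 - sqrt(3)/4.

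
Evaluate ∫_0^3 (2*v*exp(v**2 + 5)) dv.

-exp(5) + exp(14)

Let u = v**2 + 5, so du = 2*v dv. When v = 0, u = 5; when v = 3, u = 14.
The integral becomes ∫ exp(u) du from 5 to 14, with antiderivative exp(u).
Back in v: F(v) = exp(v**2 + 5).
Then F(3) - F(0) = (exp(14)) - (exp(5)) = -exp(5) + exp(14).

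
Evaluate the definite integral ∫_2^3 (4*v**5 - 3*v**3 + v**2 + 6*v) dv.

By the power rule, an antiderivative is F(v) = 2*v**6/3 - 3*v**4/4 + v**3/3 + 3*v**2.
Then F(3) - F(2) = (1845/4) - (136/3) = 4991/12.

4991/12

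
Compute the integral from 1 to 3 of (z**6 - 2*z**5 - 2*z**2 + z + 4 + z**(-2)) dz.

1364/21

By the power rule, an antiderivative is F(z) = z**7/7 - z**6/3 - 2*z**3/3 + z**2/2 + 4*z - 1/z.
Then F(3) - F(1) = (2839/42) - (37/14) = 1364/21.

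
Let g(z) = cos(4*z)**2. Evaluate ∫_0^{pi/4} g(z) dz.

pi/8

Use the identity cos^2(4*z) = (1 + cos(8*z))/2.
An antiderivative is F(z) = z/2 + sin(8*z)/16.
Then F(pi/4) - F(0) = (pi/8) - (0) = pi/8.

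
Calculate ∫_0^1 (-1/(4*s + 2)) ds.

-log(6)/4 + log(2)/4

An antiderivative is F(s) = -log(4*s + 2)/4.
Then F(1) - F(0) = (-log(6)/4) - (-log(2)/4) = -log(6)/4 + log(2)/4.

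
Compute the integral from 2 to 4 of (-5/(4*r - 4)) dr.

-5*log(3)/4

An antiderivative is F(r) = -5*log(4*r - 4)/4.
Then F(4) - F(2) = (-5*log(12)/4) - (-5*log(2)/2) = -5*log(3)/4.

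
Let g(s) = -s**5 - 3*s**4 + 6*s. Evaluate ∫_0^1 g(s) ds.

67/30

By the power rule, an antiderivative is F(s) = -s**6/6 - 3*s**5/5 + 3*s**2.
Then F(1) - F(0) = (67/30) - (0) = 67/30.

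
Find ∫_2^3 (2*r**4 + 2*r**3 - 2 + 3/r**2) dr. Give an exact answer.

By the power rule, an antiderivative is F(r) = 2*r**5/5 + r**4/2 - 2*r - 3/r.
Then F(3) - F(2) = (1307/10) - (153/10) = 577/5.

577/5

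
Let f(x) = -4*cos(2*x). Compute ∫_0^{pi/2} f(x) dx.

0

An antiderivative is F(x) = -2*sin(2*x).
Then F(pi/2) - F(0) = (0) - (0) = 0.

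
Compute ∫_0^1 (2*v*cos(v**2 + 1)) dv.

Let u = v**2 + 1, so du = 2*v dv. When v = 0, u = 1; when v = 1, u = 2.
The integral becomes ∫ cos(u) du from 1 to 2, with antiderivative sin(u).
Back in v: F(v) = sin(v**2 + 1).
Then F(1) - F(0) = (sin(2)) - (sin(1)) = -sin(1) + sin(2).

-sin(1) + sin(2)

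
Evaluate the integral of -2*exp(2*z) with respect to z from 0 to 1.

1 - exp(2)

An antiderivative is F(z) = -exp(2*z).
Then F(1) - F(0) = (-exp(2)) - (-1) = 1 - exp(2).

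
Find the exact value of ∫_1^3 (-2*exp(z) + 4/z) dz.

-2*exp(3) + 4*log(3) + 2*exp(1)

An antiderivative is F(z) = -2*exp(z) + 4*log(z).
Then F(3) - F(1) = (-2*exp(3) + log(81)) - (-2*exp(1)) = -2*exp(3) + 4*log(3) + 2*exp(1).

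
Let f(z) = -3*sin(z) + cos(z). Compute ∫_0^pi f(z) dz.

-6

An antiderivative is F(z) = sin(z) + 3*cos(z).
Then F(pi) - F(0) = (-3) - (3) = -6.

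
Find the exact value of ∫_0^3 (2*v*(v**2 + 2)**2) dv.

Let u = v**2 + 2, so du = 2*v dv. When v = 0, u = 2; when v = 3, u = 11.
The integral becomes ∫ u**2 du from 2 to 11, with antiderivative u**3/3.
Back in v: F(v) = (v**2 + 2)**3/3.
Then F(3) - F(0) = (1331/3) - (8/3) = 441.

441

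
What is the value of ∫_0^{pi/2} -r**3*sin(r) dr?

Integrate by parts 3 times (u = r^3, dv = -sin(r) dr).
An antiderivative is F(r) = r**3*cos(r) - 3*r**2*sin(r) - 6*r*cos(r) + 6*sin(r).
Then F(pi/2) - F(0) = (6 - 3*pi**2/4) - (0) = 6 - 3*pi**2/4.

6 - 3*pi**2/4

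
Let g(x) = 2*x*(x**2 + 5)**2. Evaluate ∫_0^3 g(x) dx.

873

Let u = x**2 + 5, so du = 2*x dx. When x = 0, u = 5; when x = 3, u = 14.
The integral becomes ∫ u**2 du from 5 to 14, with antiderivative u**3/3.
Back in x: F(x) = (x**2 + 5)**3/3.
Then F(3) - F(0) = (2744/3) - (125/3) = 873.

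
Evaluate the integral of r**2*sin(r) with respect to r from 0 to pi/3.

-1 - pi**2/18 + sqrt(3)*pi/3

Integrate by parts twice (u = r^2, dv = sin(r) dr).
An antiderivative is F(r) = -r**2*cos(r) + 2*r*sin(r) + 2*cos(r).
Then F(pi/3) - F(0) = (-pi**2/18 + 1 + sqrt(3)*pi/3) - (2) = -1 - pi**2/18 + sqrt(3)*pi/3.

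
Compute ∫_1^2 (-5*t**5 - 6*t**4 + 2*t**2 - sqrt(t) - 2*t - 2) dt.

By the power rule, an antiderivative is F(t) = -5*t**6/6 - 6*t**5/5 - 2*t**(3/2)/3 + 2*t**3/3 - t**2 - 2*t.
Then F(2) - F(1) = (-472/5 - 4*sqrt(2)/3) - (-151/30) = -2681/30 - 4*sqrt(2)/3.

-2681/30 - 4*sqrt(2)/3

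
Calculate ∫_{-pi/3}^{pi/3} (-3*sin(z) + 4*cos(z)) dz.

An antiderivative is F(z) = 4*sin(z) + 3*cos(z).
Then F(pi/3) - F(-pi/3) = (3/2 + 2*sqrt(3)) - (3/2 - 2*sqrt(3)) = 4*sqrt(3).

4*sqrt(3)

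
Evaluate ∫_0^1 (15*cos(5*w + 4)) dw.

Let u = 5*w + 4, so du = 5 dw. When w = 0, u = 4; when w = 1, u = 9.
The integral becomes 3·∫ cos(u) du from 4 to 9, with antiderivative 3*sin(u).
Back in w: F(w) = 3*sin(5*w + 4).
Then F(1) - F(0) = (3*sin(9)) - (3*sin(4)) = 3*sin(9) - 3*sin(4).

3*sin(9) - 3*sin(4)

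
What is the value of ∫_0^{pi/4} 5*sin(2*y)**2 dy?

5*pi/8

Use the identity sin^2(2*y) = (1 - cos(4*y))/2.
An antiderivative is F(y) = 5*y/2 - 5*sin(4*y)/8.
Then F(pi/4) - F(0) = (5*pi/8) - (0) = 5*pi/8.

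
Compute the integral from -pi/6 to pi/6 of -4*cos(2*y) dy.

-2*sqrt(3)

An antiderivative is F(y) = -2*sin(2*y).
Then F(pi/6) - F(-pi/6) = (-sqrt(3)) - (sqrt(3)) = -2*sqrt(3).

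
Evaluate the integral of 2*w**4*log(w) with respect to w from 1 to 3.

Integrate by parts once (u = ln w, dv = 2*w**4 dw).
An antiderivative is F(w) = 2*w**5*(5*log(w) - 1)/25.
Then F(3) - F(1) = (-486/25 + 486*log(3)/5) - (-2/25) = -484/25 + 486*log(3)/5.

-484/25 + 486*log(3)/5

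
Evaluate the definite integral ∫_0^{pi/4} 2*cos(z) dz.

sqrt(2)

An antiderivative is F(z) = 2*sin(z).
Then F(pi/4) - F(0) = (sqrt(2)) - (0) = sqrt(2).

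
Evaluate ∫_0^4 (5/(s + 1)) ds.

An antiderivative is F(s) = 5*log(s + 1).
Then F(4) - F(0) = (5*log(5)) - (0) = 5*log(5).

5*log(5)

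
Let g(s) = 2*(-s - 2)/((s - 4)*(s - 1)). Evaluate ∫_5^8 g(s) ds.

Factor the denominator: s**2 - 5*s + 4 = (s - 1)(s - 4).
Partial fractions: 2*(-s - 2)/((s - 4)*(s - 1)) = 2/(s - 1) - 4/(s - 4).
An antiderivative is F(s) = -4*log(s - 4) + 2*log(s - 1).
Then F(8) - F(5) = (-8*log(2) + 2*log(7)) - (log(16)) = -12*log(2) + 2*log(7).

-12*log(2) + 2*log(7)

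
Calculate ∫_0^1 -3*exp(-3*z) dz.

An antiderivative is F(z) = exp(-3*z).
Then F(1) - F(0) = (exp(-3)) - (1) = -1 + exp(-3).

-1 + exp(-3)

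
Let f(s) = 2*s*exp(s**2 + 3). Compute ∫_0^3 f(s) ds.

Let u = s**2 + 3, so du = 2*s ds. When s = 0, u = 3; when s = 3, u = 12.
The integral becomes ∫ exp(u) du from 3 to 12, with antiderivative exp(u).
Back in s: F(s) = exp(s**2 + 3).
Then F(3) - F(0) = (exp(12)) - (exp(3)) = -exp(3) + exp(12).

-exp(3) + exp(12)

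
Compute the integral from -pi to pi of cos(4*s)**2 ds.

pi

Use the identity cos^2(4*s) = (1 + cos(8*s))/2.
An antiderivative is F(s) = s/2 + sin(8*s)/16.
Then F(pi) - F(-pi) = (pi/2) - (-pi/2) = pi.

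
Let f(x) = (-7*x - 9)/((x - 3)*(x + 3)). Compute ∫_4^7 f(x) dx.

Factor the denominator: x**2 - 9 = (x + 3)(x - 3).
Partial fractions: (-7*x - 9)/((x - 3)*(x + 3)) = -2/(x + 3) - 5/(x - 3).
An antiderivative is F(x) = -5*log(x - 3) - 2*log(x + 3).
Then F(7) - F(4) = (-12*log(2) - 2*log(5)) - (-log(49)) = -12*log(2) - 2*log(5) + 2*log(7).

-12*log(2) - 2*log(5) + 2*log(7)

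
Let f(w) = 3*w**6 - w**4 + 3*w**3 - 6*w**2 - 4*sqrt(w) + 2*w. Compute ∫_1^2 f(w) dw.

By the power rule, an antiderivative is F(w) = 3*w**7/7 - w**5/5 + 3*w**4/4 - 8*w**(3/2)/3 - 2*w**3 + w**2.
Then F(2) - F(1) = (1696/35 - 16*sqrt(2)/3) - (-1129/420) = 21481/420 - 16*sqrt(2)/3.

21481/420 - 16*sqrt(2)/3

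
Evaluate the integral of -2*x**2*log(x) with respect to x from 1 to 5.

248/9 - 250*log(5)/3

Integrate by parts once (u = ln x, dv = -2*x**2 dx).
An antiderivative is F(x) = -2*x**3*(3*log(x) - 1)/9.
Then F(5) - F(1) = (250/9 - 250*log(5)/3) - (2/9) = 248/9 - 250*log(5)/3.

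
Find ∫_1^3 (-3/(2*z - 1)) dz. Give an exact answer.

An antiderivative is F(z) = -3*log(2*z - 1)/2.
Then F(3) - F(1) = (-3*log(5)/2) - (0) = -3*log(5)/2.

-3*log(5)/2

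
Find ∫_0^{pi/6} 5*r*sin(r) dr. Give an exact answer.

Integrate by parts once (u = r, dv = 5*sin(r) dr).
An antiderivative is F(r) = -5*r*cos(r) + 5*sin(r).
Then F(pi/6) - F(0) = (-5*sqrt(3)*pi/12 + 5/2) - (0) = -5*sqrt(3)*pi/12 + 5/2.

-5*sqrt(3)*pi/12 + 5/2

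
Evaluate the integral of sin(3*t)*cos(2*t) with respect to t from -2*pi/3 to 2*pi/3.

0

Use the identity sin(3*t)cos(2*t) = [sin(5*t) + sin(t)]/2.
An antiderivative is F(t) = -cos(t)/2 - cos(5*t)/10.
Then F(2*pi/3) - F(-2*pi/3) = (3/10) - (3/10) = 0.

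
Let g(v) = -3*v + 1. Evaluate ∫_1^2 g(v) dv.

By the power rule, an antiderivative is F(v) = -3*v**2/2 + v.
Then F(2) - F(1) = (-4) - (-1/2) = -7/2.

-7/2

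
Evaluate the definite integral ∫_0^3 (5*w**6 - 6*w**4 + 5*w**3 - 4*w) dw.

By the power rule, an antiderivative is F(w) = 5*w**7/7 - 6*w**5/5 + 5*w**4/4 - 2*w**2.
Then F(3) - F(0) = (189531/140) - (0) = 189531/140.

189531/140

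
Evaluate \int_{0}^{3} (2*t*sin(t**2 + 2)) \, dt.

Let u = t**2 + 2, so du = 2*t dt. When t = 0, u = 2; when t = 3, u = 11.
The integral becomes ∫ sin(u) du from 2 to 11, with antiderivative -cos(u).
Back in t: F(t) = -cos(t**2 + 2).
Then F(3) - F(0) = (-cos(11)) - (-cos(2)) = cos(2) - cos(11).

cos(2) - cos(11)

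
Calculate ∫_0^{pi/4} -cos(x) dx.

-sqrt(2)/2

An antiderivative is F(x) = -sin(x).
Then F(pi/4) - F(0) = (-sqrt(2)/2) - (0) = -sqrt(2)/2.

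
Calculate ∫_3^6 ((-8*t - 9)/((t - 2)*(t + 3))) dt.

Factor the denominator: t**2 + t - 6 = (t + 3)(t - 2).
Partial fractions: (-8*t - 9)/((t - 2)*(t + 3)) = -3/(t + 3) - 5/(t - 2).
An antiderivative is F(t) = -5*log(t - 2) - 3*log(t + 3).
Then F(6) - F(3) = (-10*log(2) - 6*log(3)) - (-3*log(3) - 3*log(2)) = -7*log(2) - 3*log(3).

-7*log(2) - 3*log(3)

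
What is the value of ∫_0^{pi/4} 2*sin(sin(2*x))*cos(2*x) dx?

1 - cos(1)

Let u = sin(2*x), so du = 2*cos(2*x) dx. When x = 0, u = 0; when x = pi/4, u = 1.
The integral becomes ∫ sin(u) du from 0 to 1, with antiderivative -cos(u).
Back in x: F(x) = -cos(sin(2*x)).
Then F(pi/4) - F(0) = (-cos(1)) - (-1) = 1 - cos(1).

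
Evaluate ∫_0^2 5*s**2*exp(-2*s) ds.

5/4 - 65*exp(-4)/4

Integrate by parts twice (u = s^2, dv = 5*exp(-2*s) ds).
An antiderivative is F(s) = (-10*s**2 - 10*s - 5)*exp(-2*s)/4.
Then F(2) - F(0) = (-65*exp(-4)/4) - (-5/4) = 5/4 - 65*exp(-4)/4.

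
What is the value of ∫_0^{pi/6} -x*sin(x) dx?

Integrate by parts once (u = x, dv = -sin(x) dx).
An antiderivative is F(x) = x*cos(x) - sin(x).
Then F(pi/6) - F(0) = (-1/2 + sqrt(3)*pi/12) - (0) = -1/2 + sqrt(3)*pi/12.

-1/2 + sqrt(3)*pi/12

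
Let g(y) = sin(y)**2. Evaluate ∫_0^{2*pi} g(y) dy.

Use the identity sin^2(y) = (1 - cos(2*y))/2.
An antiderivative is F(y) = y/2 - sin(2*y)/4.
Then F(2*pi) - F(0) = (pi) - (0) = pi.

pi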